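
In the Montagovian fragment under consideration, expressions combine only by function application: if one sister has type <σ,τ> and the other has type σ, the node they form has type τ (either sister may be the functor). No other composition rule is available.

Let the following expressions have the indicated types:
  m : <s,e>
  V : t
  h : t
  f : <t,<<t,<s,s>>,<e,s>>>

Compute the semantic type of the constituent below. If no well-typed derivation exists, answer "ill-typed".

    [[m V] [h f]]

ill-typed

[m V]: <s,e> and t cannot combine by function application — type clash.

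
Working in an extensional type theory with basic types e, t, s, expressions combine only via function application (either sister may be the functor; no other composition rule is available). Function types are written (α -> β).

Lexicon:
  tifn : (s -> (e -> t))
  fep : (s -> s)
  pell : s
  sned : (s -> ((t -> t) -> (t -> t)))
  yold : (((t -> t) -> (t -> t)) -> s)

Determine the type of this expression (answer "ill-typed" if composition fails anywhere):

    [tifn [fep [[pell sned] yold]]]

At [pell sned], sned : (s -> ((t -> t) -> (t -> t))) takes pell : s, giving ((t -> t) -> (t -> t)).
At [[pell sned] yold], yold : (((t -> t) -> (t -> t)) -> s) takes [pell sned] : ((t -> t) -> (t -> t)), giving s.
At [fep [[pell sned] yold]], fep : (s -> s) takes [[pell sned] yold] : s, giving s.
At [tifn [fep [[pell sned] yold]]], tifn : (s -> (e -> t)) takes [fep [[pell sned] yold]] : s, giving (e -> t).

(e -> t)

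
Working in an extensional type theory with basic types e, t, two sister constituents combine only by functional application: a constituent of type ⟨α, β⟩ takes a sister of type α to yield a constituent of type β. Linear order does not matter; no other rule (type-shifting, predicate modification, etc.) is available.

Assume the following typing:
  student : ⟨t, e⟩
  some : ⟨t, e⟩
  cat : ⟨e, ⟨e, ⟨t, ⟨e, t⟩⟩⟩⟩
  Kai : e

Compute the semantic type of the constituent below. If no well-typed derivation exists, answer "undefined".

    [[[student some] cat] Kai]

[student some]: ⟨t, e⟩ and ⟨t, e⟩ cannot combine by function application — type clash.

undefined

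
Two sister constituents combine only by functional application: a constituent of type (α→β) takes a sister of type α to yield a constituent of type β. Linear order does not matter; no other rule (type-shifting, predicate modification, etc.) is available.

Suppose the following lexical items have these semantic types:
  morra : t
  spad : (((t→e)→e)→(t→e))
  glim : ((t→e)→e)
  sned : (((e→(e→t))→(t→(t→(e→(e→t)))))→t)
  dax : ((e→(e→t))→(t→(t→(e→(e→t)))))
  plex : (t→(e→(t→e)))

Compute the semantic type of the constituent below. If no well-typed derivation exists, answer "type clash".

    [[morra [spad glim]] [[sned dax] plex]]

(t→e)

[spad glim]: functor spad : (((t→e)→e)→(t→e)), argument glim : ((t→e)→e); result (t→e).
[morra [spad glim]]: functor [spad glim] : (t→e), argument morra : t; result e.
[sned dax]: functor sned : (((e→(e→t))→(t→(t→(e→(e→t)))))→t), argument dax : ((e→(e→t))→(t→(t→(e→(e→t))))); result t.
[[sned dax] plex]: functor plex : (t→(e→(t→e))), argument [sned dax] : t; result (e→(t→e)).
[[morra [spad glim]] [[sned dax] plex]]: functor [[sned dax] plex] : (e→(t→e)), argument [morra [spad glim]] : e; result (t→e).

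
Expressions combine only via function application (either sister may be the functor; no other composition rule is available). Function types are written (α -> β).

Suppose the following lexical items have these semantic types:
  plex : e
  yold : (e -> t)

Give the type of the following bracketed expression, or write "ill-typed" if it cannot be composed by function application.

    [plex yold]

t

[plex yold]: yold is (e -> t), plex is e; result t.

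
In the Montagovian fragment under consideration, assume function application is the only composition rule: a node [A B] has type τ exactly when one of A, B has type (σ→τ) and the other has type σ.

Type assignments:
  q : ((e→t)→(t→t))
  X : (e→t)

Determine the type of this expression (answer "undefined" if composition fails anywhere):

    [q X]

(t→t)

[q X]: functor q : ((e→t)→(t→t)), argument X : (e→t); result (t→t).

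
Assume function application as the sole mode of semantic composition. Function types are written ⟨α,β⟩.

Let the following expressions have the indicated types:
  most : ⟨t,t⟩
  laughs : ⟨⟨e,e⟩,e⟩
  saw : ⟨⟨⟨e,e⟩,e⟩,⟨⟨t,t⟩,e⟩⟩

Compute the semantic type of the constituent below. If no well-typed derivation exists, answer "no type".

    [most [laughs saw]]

e

[laughs saw] — saw of type ⟨⟨⟨e,e⟩,e⟩,⟨⟨t,t⟩,e⟩⟩ combines with laughs of type ⟨⟨e,e⟩,e⟩: type ⟨⟨t,t⟩,e⟩.
[most [laughs saw]] — [laughs saw] of type ⟨⟨t,t⟩,e⟩ combines with most of type ⟨t,t⟩: type e.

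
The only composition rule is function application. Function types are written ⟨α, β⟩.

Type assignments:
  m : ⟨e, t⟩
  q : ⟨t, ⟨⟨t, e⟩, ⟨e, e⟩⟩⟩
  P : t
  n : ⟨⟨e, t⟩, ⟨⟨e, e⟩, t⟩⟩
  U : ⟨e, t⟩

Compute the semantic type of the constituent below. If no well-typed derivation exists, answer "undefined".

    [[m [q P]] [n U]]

undefined

[q P] — q of type ⟨t, ⟨⟨t, e⟩, ⟨e, e⟩⟩⟩ combines with P of type t: type ⟨⟨t, e⟩, ⟨e, e⟩⟩.
At [m [q P]]: neither ⟨e, t⟩ nor ⟨⟨t, e⟩, ⟨e, e⟩⟩ can take the other as argument; the node is ill-typed.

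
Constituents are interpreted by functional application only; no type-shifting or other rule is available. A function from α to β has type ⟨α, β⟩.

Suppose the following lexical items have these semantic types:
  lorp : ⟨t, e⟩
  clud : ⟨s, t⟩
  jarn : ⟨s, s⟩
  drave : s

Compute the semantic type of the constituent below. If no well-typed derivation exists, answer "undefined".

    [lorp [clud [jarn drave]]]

[jarn drave]: ⟨s, s⟩ applied to s yields s.
[clud [jarn drave]]: ⟨s, t⟩ applied to s yields t.
[lorp [clud [jarn drave]]]: ⟨t, e⟩ applied to t yields e.

e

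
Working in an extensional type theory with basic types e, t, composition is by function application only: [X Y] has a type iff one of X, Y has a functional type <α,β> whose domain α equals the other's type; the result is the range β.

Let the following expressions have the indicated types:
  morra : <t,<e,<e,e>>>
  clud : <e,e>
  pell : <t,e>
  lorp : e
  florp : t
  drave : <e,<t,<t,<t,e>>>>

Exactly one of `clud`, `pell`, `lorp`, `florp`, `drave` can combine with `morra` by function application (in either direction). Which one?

clud : <e,e> — neither side's domain matches the other.
pell : <t,e> — neither side's domain matches the other.
lorp : e — neither side's domain matches the other.
florp — combines: morra : <t,<e,<e,e>>> takes florp : t as argument, giving <e,<e,e>>.
drave : <e,<t,<t,<t,e>>>> — neither side's domain matches the other.

florp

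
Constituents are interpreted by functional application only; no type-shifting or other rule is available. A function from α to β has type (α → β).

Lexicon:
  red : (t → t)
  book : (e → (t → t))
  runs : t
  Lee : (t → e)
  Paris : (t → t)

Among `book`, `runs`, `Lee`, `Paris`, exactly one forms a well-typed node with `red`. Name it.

book : (e → (t → t)) — red needs t; book needs e; neither fits.
runs — combines: red : (t → t) takes runs : t as argument, giving t.
Lee : (t → e) — red needs t; Lee needs t; neither fits.
Paris : (t → t) — red needs t; Paris needs t; neither fits.

runs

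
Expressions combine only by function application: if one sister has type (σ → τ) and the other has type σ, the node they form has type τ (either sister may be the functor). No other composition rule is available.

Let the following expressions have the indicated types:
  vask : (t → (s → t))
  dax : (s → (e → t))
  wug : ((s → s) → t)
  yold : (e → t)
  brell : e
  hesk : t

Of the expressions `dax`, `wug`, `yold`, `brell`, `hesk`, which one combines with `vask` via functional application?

dax : (s → (e → t)) — no; vask wants t, and dax wants s.
wug : ((s → s) → t) — no; vask wants t, and wug wants (s → s).
yold : (e → t) — no; vask wants t, and yold wants e.
brell : e — no; vask wants t, and brell wants nothing (atomic).
hesk — combines: vask : (t → (s → t)) takes hesk : t as argument, giving (s → t).

hesk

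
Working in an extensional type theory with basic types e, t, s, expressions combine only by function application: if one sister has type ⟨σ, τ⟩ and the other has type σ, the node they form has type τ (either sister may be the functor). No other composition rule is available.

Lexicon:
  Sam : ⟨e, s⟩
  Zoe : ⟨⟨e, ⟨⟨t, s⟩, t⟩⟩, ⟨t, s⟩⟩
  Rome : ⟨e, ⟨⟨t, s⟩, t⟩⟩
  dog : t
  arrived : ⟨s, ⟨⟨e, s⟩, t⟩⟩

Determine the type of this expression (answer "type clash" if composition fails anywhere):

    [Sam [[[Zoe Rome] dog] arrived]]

[Zoe Rome]: Zoe is ⟨⟨e, ⟨⟨t, s⟩, t⟩⟩, ⟨t, s⟩⟩, Rome is ⟨e, ⟨⟨t, s⟩, t⟩⟩; result ⟨t, s⟩.
[[Zoe Rome] dog]: [Zoe Rome] is ⟨t, s⟩, dog is t; result s.
[[[Zoe Rome] dog] arrived]: arrived is ⟨s, ⟨⟨e, s⟩, t⟩⟩, [[Zoe Rome] dog] is s; result ⟨⟨e, s⟩, t⟩.
[Sam [[[Zoe Rome] dog] arrived]]: [[[Zoe Rome] dog] arrived] is ⟨⟨e, s⟩, t⟩, Sam is ⟨e, s⟩; result t.

t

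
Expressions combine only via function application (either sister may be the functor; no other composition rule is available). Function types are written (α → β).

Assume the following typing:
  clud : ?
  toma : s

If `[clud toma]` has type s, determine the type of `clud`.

(s → s)

[clud toma] must have type s. The sister toma has type s; that is not a function onto s, so clud must be the functor, of type (s → s).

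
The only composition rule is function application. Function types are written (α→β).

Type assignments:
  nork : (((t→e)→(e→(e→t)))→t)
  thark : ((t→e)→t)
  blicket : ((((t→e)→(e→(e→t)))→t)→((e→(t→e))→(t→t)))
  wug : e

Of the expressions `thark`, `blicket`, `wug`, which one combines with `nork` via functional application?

thark : ((t→e)→t) — does not combine with nork.
blicket — combines: blicket : ((((t→e)→(e→(e→t)))→t)→((e→(t→e))→(t→t))) takes nork : (((t→e)→(e→(e→t)))→t) as argument, giving ((e→(t→e))→(t→t)).
wug : e — does not combine with nork.

blicket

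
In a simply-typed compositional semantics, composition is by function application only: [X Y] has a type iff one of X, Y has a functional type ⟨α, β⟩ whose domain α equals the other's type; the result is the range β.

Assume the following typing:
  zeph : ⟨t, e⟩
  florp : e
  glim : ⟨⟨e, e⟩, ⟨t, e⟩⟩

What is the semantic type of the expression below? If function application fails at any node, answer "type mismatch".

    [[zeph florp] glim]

type mismatch

[zeph florp]: ⟨t, e⟩ and e cannot combine by function application — type clash.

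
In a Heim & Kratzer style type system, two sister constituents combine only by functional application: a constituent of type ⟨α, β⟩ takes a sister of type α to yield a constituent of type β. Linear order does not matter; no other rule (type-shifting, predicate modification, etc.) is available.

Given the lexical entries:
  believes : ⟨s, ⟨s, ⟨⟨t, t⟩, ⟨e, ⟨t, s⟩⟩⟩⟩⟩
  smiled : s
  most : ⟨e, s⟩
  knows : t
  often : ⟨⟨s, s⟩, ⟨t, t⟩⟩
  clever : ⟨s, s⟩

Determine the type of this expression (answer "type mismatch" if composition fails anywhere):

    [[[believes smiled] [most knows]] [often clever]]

type mismatch

[believes smiled]: functor believes : ⟨s, ⟨s, ⟨⟨t, t⟩, ⟨e, ⟨t, s⟩⟩⟩⟩⟩, argument smiled : s; result ⟨s, ⟨⟨t, t⟩, ⟨e, ⟨t, s⟩⟩⟩⟩.
[most knows]: ⟨e, s⟩ with t — neither is a function whose domain matches the other; composition fails here.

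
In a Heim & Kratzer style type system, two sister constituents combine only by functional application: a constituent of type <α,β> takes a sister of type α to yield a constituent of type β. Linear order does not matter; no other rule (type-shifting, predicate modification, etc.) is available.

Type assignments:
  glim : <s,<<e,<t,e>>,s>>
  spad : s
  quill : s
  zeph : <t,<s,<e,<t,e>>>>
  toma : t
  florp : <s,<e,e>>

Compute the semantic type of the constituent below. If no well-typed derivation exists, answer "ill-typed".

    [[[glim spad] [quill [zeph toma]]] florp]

At [glim spad], glim : <s,<<e,<t,e>>,s>> takes spad : s, giving <<e,<t,e>>,s>.
At [zeph toma], zeph : <t,<s,<e,<t,e>>>> takes toma : t, giving <s,<e,<t,e>>>.
At [quill [zeph toma]], [zeph toma] : <s,<e,<t,e>>> takes quill : s, giving <e,<t,e>>.
At [[glim spad] [quill [zeph toma]]], [glim spad] : <<e,<t,e>>,s> takes [quill [zeph toma]] : <e,<t,e>>, giving s.
At [[[glim spad] [quill [zeph toma]]] florp], florp : <s,<e,e>> takes [[glim spad] [quill [zeph toma]]] : s, giving <e,e>.

<e,e>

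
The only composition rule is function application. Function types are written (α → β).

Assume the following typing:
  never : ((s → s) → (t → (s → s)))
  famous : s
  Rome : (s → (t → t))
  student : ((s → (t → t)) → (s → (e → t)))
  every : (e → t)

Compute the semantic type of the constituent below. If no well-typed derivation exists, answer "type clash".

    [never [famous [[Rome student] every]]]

type clash

[Rome student]: student is ((s → (t → t)) → (s → (e → t))), Rome is (s → (t → t)); result (s → (e → t)).
[[Rome student] every]: (s → (e → t)) with (e → t) — neither is a function whose domain matches the other; composition fails here.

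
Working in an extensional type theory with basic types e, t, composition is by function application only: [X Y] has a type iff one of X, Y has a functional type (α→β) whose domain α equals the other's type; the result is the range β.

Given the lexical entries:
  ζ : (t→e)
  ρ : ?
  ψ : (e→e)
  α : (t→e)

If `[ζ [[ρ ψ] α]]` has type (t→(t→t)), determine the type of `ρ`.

For [ζ [[ρ ψ] α]] to have type (t→(t→t)) with ζ of type (t→e), [[ρ ψ] α] must be the function: [[ρ ψ] α] : ((t→e)→(t→(t→t))).
For [[ρ ψ] α] to have type ((t→e)→(t→(t→t))) with α of type (t→e), [ρ ψ] must be the function: [ρ ψ] : ((t→e)→((t→e)→(t→(t→t)))).
For [ρ ψ] to have type ((t→e)→((t→e)→(t→(t→t)))) with ψ of type (e→e), ρ must be the function: ρ : ((e→e)→((t→e)→((t→e)→(t→(t→t))))).

((e→e)→((t→e)→((t→e)→(t→(t→t)))))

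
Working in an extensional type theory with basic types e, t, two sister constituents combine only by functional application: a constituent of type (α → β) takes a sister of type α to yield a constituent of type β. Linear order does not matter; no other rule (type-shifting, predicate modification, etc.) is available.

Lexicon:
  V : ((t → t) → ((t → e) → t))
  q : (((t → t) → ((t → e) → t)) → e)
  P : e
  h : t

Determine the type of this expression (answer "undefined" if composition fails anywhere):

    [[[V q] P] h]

[V q] — q of type (((t → t) → ((t → e) → t)) → e) combines with V of type ((t → t) → ((t → e) → t)): type e.
At [[V q] P]: neither e nor e can take the other as argument; the node is ill-typed.

undefined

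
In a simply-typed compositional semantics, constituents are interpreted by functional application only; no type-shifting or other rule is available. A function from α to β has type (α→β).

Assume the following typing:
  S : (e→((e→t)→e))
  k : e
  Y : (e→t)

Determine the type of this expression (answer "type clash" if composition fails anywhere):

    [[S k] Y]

e

[S k]: (e→((e→t)→e)) applied to e yields ((e→t)→e).
[[S k] Y]: ((e→t)→e) applied to (e→t) yields e.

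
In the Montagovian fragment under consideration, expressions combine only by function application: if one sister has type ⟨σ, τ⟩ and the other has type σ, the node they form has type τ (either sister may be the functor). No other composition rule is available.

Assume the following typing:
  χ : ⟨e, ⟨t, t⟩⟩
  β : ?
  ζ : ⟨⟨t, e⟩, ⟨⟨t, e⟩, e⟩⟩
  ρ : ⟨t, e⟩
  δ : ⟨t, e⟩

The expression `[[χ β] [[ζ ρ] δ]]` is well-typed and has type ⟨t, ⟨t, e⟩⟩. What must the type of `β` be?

⟨⟨e, ⟨t, t⟩⟩, ⟨e, ⟨t, ⟨t, e⟩⟩⟩⟩

[[χ β] [[ζ ρ] δ]] must have type ⟨t, ⟨t, e⟩⟩. The sister [[ζ ρ] δ] has type e; that is not a function onto ⟨t, ⟨t, e⟩⟩, so [χ β] must be the functor, of type ⟨e, ⟨t, ⟨t, e⟩⟩⟩.
[χ β] must have type ⟨e, ⟨t, ⟨t, e⟩⟩⟩. The sister χ has type ⟨e, ⟨t, t⟩⟩; that is not a function onto ⟨e, ⟨t, ⟨t, e⟩⟩⟩, so β must be the functor, of type ⟨⟨e, ⟨t, t⟩⟩, ⟨e, ⟨t, ⟨t, e⟩⟩⟩⟩.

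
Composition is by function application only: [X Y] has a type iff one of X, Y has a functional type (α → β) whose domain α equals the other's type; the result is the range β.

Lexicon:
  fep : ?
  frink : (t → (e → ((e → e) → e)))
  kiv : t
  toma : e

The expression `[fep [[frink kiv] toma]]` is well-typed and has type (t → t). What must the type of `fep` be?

For [fep [[frink kiv] toma]] to have type (t → t) with [[frink kiv] toma] of type ((e → e) → e), fep must be the function: fep : (((e → e) → e) → (t → t)).

(((e → e) → e) → (t → t))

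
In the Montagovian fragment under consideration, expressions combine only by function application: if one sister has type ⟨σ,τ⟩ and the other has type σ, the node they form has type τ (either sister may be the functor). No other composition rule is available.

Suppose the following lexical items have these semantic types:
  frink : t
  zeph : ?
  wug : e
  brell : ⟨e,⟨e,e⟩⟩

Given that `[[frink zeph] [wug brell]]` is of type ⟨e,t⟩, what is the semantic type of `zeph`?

[[frink zeph] [wug brell]] must have type ⟨e,t⟩. The sister [wug brell] has type ⟨e,e⟩; that is not a function onto ⟨e,t⟩, so [frink zeph] must be the functor, of type ⟨⟨e,e⟩,⟨e,t⟩⟩.
[frink zeph] must have type ⟨⟨e,e⟩,⟨e,t⟩⟩. The sister frink has type t; that is not a function onto ⟨⟨e,e⟩,⟨e,t⟩⟩, so zeph must be the functor, of type ⟨t,⟨⟨e,e⟩,⟨e,t⟩⟩⟩.

⟨t,⟨⟨e,e⟩,⟨e,t⟩⟩⟩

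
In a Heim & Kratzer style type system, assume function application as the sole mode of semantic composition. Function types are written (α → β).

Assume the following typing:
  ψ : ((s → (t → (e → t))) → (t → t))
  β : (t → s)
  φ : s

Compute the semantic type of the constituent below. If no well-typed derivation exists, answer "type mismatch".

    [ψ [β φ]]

type mismatch

At [β φ]: neither (t → s) nor s can take the other as argument; the node is ill-typed.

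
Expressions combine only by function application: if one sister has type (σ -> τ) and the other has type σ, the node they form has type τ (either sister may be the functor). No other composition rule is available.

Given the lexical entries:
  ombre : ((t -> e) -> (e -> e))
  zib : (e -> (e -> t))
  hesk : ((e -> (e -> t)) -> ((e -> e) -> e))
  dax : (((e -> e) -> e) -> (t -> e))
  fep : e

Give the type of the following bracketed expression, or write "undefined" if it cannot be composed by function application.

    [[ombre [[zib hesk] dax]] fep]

e

At [zib hesk], hesk : ((e -> (e -> t)) -> ((e -> e) -> e)) takes zib : (e -> (e -> t)), giving ((e -> e) -> e).
At [[zib hesk] dax], dax : (((e -> e) -> e) -> (t -> e)) takes [zib hesk] : ((e -> e) -> e), giving (t -> e).
At [ombre [[zib hesk] dax]], ombre : ((t -> e) -> (e -> e)) takes [[zib hesk] dax] : (t -> e), giving (e -> e).
At [[ombre [[zib hesk] dax]] fep], [ombre [[zib hesk] dax]] : (e -> e) takes fep : e, giving e.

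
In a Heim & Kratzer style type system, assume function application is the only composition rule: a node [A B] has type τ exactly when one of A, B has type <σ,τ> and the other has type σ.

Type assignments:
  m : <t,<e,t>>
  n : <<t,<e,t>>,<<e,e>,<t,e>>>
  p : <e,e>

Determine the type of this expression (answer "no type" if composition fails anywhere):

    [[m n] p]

[m n] — n of type <<t,<e,t>>,<<e,e>,<t,e>>> combines with m of type <t,<e,t>>: type <<e,e>,<t,e>>.
[[m n] p] — [m n] of type <<e,e>,<t,e>> combines with p of type <e,e>: type <t,e>.

<t,e>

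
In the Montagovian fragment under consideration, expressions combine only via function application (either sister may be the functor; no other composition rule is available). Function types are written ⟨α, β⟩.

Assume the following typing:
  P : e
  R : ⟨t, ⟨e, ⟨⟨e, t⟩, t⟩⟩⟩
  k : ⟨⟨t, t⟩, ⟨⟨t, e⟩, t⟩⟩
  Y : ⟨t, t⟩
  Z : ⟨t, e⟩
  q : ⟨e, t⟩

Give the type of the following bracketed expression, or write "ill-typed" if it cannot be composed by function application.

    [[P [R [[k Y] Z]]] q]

[k Y] — k of type ⟨⟨t, t⟩, ⟨⟨t, e⟩, t⟩⟩ combines with Y of type ⟨t, t⟩: type ⟨⟨t, e⟩, t⟩.
[[k Y] Z] — [k Y] of type ⟨⟨t, e⟩, t⟩ combines with Z of type ⟨t, e⟩: type t.
[R [[k Y] Z]] — R of type ⟨t, ⟨e, ⟨⟨e, t⟩, t⟩⟩⟩ combines with [[k Y] Z] of type t: type ⟨e, ⟨⟨e, t⟩, t⟩⟩.
[P [R [[k Y] Z]]] — [R [[k Y] Z]] of type ⟨e, ⟨⟨e, t⟩, t⟩⟩ combines with P of type e: type ⟨⟨e, t⟩, t⟩.
[[P [R [[k Y] Z]]] q] — [P [R [[k Y] Z]]] of type ⟨⟨e, t⟩, t⟩ combines with q of type ⟨e, t⟩: type t.

t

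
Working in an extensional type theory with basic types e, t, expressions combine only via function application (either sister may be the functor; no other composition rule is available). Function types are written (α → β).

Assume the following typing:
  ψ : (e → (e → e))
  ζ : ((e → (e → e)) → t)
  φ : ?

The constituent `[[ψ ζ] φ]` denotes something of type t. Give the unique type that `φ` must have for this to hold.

[[ψ ζ] φ] must have type t. The sister [ψ ζ] has type t; that is not a function onto t, so φ must be the functor, of type (t → t).

(t → t)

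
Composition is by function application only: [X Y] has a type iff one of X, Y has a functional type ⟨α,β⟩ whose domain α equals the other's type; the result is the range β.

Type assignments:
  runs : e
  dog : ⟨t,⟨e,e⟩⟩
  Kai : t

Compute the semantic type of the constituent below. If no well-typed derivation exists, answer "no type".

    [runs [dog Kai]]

[dog Kai]: dog is ⟨t,⟨e,e⟩⟩, Kai is t; result ⟨e,e⟩.
[runs [dog Kai]]: [dog Kai] is ⟨e,e⟩, runs is e; result e.

e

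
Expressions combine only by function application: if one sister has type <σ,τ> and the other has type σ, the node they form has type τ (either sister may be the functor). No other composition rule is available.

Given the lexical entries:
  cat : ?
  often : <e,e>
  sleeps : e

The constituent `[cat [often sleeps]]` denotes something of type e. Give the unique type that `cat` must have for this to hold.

For [cat [often sleeps]] to have type e with [often sleeps] of type e, cat must be the function: cat : <e,e>.

<e,e>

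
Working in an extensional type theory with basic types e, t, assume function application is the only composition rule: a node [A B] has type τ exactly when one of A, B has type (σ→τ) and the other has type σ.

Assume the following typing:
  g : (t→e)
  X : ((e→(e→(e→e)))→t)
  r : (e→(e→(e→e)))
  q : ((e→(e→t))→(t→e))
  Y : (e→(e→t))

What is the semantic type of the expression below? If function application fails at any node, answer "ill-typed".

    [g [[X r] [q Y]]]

[X r]: X is ((e→(e→(e→e)))→t), r is (e→(e→(e→e))); result t.
[q Y]: q is ((e→(e→t))→(t→e)), Y is (e→(e→t)); result (t→e).
[[X r] [q Y]]: [q Y] is (t→e), [X r] is t; result e.
[g [[X r] [q Y]]]: (t→e) and e cannot combine by function application — type clash.

ill-typed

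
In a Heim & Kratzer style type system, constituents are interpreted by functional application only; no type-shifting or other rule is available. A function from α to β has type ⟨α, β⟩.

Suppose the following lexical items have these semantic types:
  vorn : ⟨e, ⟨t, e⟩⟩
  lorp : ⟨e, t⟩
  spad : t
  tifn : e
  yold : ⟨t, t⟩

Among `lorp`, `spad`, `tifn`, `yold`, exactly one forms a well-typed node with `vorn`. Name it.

lorp : ⟨e, t⟩ — neither side's domain matches the other.
spad : t — neither side's domain matches the other.
tifn — combines: vorn : ⟨e, ⟨t, e⟩⟩ takes tifn : e as argument, giving ⟨t, e⟩.
yold : ⟨t, t⟩ — neither side's domain matches the other.

tifn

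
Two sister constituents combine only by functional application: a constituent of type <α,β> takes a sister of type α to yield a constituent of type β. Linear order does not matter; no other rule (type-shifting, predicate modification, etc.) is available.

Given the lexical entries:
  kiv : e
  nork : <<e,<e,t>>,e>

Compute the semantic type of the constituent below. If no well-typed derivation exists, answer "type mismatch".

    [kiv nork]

type mismatch

[kiv nork]: e and <<e,<e,t>>,e> cannot combine by function application — type clash.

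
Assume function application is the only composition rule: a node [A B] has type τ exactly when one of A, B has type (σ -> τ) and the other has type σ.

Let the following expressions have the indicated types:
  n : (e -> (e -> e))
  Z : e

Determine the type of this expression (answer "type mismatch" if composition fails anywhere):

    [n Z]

[n Z]: (e -> (e -> e)) applied to e yields (e -> e).

(e -> e)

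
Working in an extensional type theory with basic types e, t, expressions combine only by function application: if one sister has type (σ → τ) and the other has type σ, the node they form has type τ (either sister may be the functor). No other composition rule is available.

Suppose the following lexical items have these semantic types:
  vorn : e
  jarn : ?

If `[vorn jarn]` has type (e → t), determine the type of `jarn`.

(e → (e → t))

For [vorn jarn] to have type (e → t) with vorn of type e, jarn must be the function: jarn : (e → (e → t)).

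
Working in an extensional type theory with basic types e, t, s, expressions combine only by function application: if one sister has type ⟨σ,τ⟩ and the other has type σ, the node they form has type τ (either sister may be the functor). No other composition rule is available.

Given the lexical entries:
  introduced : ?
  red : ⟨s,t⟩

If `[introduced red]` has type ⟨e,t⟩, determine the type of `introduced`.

⟨⟨s,t⟩,⟨e,t⟩⟩

At [introduced red] (required: ⟨e,t⟩): red is ⟨s,t⟩, which is not a function with range ⟨e,t⟩; hence introduced is the functor — type ⟨⟨s,t⟩,⟨e,t⟩⟩.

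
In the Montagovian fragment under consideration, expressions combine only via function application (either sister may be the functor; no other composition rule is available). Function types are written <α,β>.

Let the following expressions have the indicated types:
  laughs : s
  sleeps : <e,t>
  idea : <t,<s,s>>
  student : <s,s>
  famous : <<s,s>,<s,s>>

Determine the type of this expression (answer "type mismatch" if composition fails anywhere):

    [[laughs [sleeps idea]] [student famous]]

[sleeps idea]: <e,t> with <t,<s,s>> — neither is a function whose domain matches the other; composition fails here.

type mismatch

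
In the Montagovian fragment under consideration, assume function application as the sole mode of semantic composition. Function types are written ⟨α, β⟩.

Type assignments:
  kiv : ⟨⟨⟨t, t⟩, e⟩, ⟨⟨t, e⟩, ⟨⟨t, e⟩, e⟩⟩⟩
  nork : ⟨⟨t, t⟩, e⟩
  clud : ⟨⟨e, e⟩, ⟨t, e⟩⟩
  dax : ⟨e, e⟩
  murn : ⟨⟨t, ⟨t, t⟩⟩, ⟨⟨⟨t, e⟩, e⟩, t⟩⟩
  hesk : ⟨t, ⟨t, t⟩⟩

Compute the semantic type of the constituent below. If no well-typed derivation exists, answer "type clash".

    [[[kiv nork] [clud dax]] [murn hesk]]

t

[kiv nork]: ⟨⟨⟨t, t⟩, e⟩, ⟨⟨t, e⟩, ⟨⟨t, e⟩, e⟩⟩⟩ applied to ⟨⟨t, t⟩, e⟩ yields ⟨⟨t, e⟩, ⟨⟨t, e⟩, e⟩⟩.
[clud dax]: ⟨⟨e, e⟩, ⟨t, e⟩⟩ applied to ⟨e, e⟩ yields ⟨t, e⟩.
[[kiv nork] [clud dax]]: ⟨⟨t, e⟩, ⟨⟨t, e⟩, e⟩⟩ applied to ⟨t, e⟩ yields ⟨⟨t, e⟩, e⟩.
[murn hesk]: ⟨⟨t, ⟨t, t⟩⟩, ⟨⟨⟨t, e⟩, e⟩, t⟩⟩ applied to ⟨t, ⟨t, t⟩⟩ yields ⟨⟨⟨t, e⟩, e⟩, t⟩.
[[[kiv nork] [clud dax]] [murn hesk]]: ⟨⟨⟨t, e⟩, e⟩, t⟩ applied to ⟨⟨t, e⟩, e⟩ yields t.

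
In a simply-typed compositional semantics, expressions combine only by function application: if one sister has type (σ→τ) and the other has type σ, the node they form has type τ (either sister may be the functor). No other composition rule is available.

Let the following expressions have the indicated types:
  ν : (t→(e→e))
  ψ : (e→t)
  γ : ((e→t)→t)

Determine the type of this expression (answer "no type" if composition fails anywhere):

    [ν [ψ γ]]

[ψ γ]: ((e→t)→t) applied to (e→t) yields t.
[ν [ψ γ]]: (t→(e→e)) applied to t yields (e→e).

(e→e)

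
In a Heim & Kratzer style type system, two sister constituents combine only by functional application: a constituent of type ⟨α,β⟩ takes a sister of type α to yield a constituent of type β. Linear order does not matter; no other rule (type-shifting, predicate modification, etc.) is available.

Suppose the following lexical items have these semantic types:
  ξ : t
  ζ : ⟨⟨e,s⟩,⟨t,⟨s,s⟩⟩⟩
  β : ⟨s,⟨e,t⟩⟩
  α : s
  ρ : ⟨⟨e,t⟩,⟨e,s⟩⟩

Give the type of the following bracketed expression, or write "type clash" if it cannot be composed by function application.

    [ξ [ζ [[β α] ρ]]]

[β α]: β is ⟨s,⟨e,t⟩⟩, α is s; result ⟨e,t⟩.
[[β α] ρ]: ρ is ⟨⟨e,t⟩,⟨e,s⟩⟩, [β α] is ⟨e,t⟩; result ⟨e,s⟩.
[ζ [[β α] ρ]]: ζ is ⟨⟨e,s⟩,⟨t,⟨s,s⟩⟩⟩, [[β α] ρ] is ⟨e,s⟩; result ⟨t,⟨s,s⟩⟩.
[ξ [ζ [[β α] ρ]]]: [ζ [[β α] ρ]] is ⟨t,⟨s,s⟩⟩, ξ is t; result ⟨s,s⟩.

⟨s,s⟩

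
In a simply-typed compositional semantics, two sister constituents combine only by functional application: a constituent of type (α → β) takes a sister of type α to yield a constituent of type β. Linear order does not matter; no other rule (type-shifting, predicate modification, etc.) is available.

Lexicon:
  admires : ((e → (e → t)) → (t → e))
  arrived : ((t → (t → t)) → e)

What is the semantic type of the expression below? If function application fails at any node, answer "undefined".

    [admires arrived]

[admires arrived]: ((e → (e → t)) → (t → e)) and ((t → (t → t)) → e) cannot combine by function application — type clash.

undefined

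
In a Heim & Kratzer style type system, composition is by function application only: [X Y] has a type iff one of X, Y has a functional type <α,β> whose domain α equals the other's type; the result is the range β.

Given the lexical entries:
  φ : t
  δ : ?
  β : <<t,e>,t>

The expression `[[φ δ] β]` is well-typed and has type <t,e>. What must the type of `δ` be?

<t,<<<t,e>,t>,<t,e>>>

[[φ δ] β] must have type <t,e>. The sister β has type <<t,e>,t>; that is not a function onto <t,e>, so [φ δ] must be the functor, of type <<<t,e>,t>,<t,e>>.
[φ δ] must have type <<<t,e>,t>,<t,e>>. The sister φ has type t; that is not a function onto <<<t,e>,t>,<t,e>>, so δ must be the functor, of type <t,<<<t,e>,t>,<t,e>>>.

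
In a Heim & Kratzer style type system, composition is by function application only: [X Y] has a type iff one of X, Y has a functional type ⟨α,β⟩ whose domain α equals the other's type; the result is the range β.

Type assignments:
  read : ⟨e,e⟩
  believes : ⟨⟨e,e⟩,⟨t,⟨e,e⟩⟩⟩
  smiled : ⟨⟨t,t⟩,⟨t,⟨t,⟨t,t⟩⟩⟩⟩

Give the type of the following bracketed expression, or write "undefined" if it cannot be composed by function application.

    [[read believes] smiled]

[read believes] — believes of type ⟨⟨e,e⟩,⟨t,⟨e,e⟩⟩⟩ combines with read of type ⟨e,e⟩: type ⟨t,⟨e,e⟩⟩.
[[read believes] smiled]: ⟨t,⟨e,e⟩⟩ and ⟨⟨t,t⟩,⟨t,⟨t,⟨t,t⟩⟩⟩⟩ cannot combine by function application — type clash.

undefined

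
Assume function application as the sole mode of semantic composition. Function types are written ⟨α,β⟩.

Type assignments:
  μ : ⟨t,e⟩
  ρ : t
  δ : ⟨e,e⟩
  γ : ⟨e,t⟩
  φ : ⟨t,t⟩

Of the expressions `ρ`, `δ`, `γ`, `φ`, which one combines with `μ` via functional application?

ρ

ρ — combines: μ : ⟨t,e⟩ takes ρ : t as argument, giving e.
δ : ⟨e,e⟩ — no; μ wants t, and δ wants e.
γ : ⟨e,t⟩ — no; μ wants t, and γ wants e.
φ : ⟨t,t⟩ — no; μ wants t, and φ wants t.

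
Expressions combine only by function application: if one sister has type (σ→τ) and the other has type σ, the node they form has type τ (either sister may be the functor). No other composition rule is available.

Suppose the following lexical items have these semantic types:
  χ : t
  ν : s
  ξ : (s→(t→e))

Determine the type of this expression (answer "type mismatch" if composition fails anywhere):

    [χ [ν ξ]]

e

At [ν ξ], ξ : (s→(t→e)) takes ν : s, giving (t→e).
At [χ [ν ξ]], [ν ξ] : (t→e) takes χ : t, giving e.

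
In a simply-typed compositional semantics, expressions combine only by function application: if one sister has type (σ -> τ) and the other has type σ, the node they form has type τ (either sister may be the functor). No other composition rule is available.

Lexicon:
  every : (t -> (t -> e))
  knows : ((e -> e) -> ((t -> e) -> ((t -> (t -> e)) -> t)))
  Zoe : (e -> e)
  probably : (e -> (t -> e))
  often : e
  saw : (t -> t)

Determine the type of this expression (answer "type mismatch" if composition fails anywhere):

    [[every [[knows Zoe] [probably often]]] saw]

t

[knows Zoe]: ((e -> e) -> ((t -> e) -> ((t -> (t -> e)) -> t))) applied to (e -> e) yields ((t -> e) -> ((t -> (t -> e)) -> t)).
[probably often]: (e -> (t -> e)) applied to e yields (t -> e).
[[knows Zoe] [probably often]]: ((t -> e) -> ((t -> (t -> e)) -> t)) applied to (t -> e) yields ((t -> (t -> e)) -> t).
[every [[knows Zoe] [probably often]]]: ((t -> (t -> e)) -> t) applied to (t -> (t -> e)) yields t.
[[every [[knows Zoe] [probably often]]] saw]: (t -> t) applied to t yields t.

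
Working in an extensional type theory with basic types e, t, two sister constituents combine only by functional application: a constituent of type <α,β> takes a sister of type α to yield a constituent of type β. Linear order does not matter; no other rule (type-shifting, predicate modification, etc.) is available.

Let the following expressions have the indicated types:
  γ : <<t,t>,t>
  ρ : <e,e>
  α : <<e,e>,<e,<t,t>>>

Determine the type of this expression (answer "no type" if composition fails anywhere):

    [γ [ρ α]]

no type

[ρ α]: <<e,e>,<e,<t,t>>> applied to <e,e> yields <e,<t,t>>.
[γ [ρ α]]: <<t,t>,t> with <e,<t,t>> — neither is a function whose domain matches the other; composition fails here.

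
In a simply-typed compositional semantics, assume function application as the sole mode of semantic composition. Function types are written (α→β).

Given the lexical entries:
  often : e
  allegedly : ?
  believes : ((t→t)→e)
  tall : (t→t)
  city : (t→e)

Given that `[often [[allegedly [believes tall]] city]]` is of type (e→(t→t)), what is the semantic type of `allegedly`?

(e→((t→e)→(e→(e→(t→t)))))

[often [[allegedly [believes tall]] city]] must have type (e→(t→t)). The sister often has type e; that is not a function onto (e→(t→t)), so [[allegedly [believes tall]] city] must be the functor, of type (e→(e→(t→t))).
[[allegedly [believes tall]] city] must have type (e→(e→(t→t))). The sister city has type (t→e); that is not a function onto (e→(e→(t→t))), so [allegedly [believes tall]] must be the functor, of type ((t→e)→(e→(e→(t→t)))).
[allegedly [believes tall]] must have type ((t→e)→(e→(e→(t→t)))). The sister [believes tall] has type e; that is not a function onto ((t→e)→(e→(e→(t→t)))), so allegedly must be the functor, of type (e→((t→e)→(e→(e→(t→t))))).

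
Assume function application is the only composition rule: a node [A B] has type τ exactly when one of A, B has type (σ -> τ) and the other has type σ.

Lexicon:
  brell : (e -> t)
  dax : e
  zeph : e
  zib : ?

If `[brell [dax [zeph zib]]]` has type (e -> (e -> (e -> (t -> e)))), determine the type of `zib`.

For [brell [dax [zeph zib]]] to have type (e -> (e -> (e -> (t -> e)))) with brell of type (e -> t), [dax [zeph zib]] must be the function: [dax [zeph zib]] : ((e -> t) -> (e -> (e -> (e -> (t -> e))))).
For [dax [zeph zib]] to have type ((e -> t) -> (e -> (e -> (e -> (t -> e))))) with dax of type e, [zeph zib] must be the function: [zeph zib] : (e -> ((e -> t) -> (e -> (e -> (e -> (t -> e)))))).
For [zeph zib] to have type (e -> ((e -> t) -> (e -> (e -> (e -> (t -> e)))))) with zeph of type e, zib must be the function: zib : (e -> (e -> ((e -> t) -> (e -> (e -> (e -> (t -> e))))))).

(e -> (e -> ((e -> t) -> (e -> (e -> (e -> (t -> e)))))))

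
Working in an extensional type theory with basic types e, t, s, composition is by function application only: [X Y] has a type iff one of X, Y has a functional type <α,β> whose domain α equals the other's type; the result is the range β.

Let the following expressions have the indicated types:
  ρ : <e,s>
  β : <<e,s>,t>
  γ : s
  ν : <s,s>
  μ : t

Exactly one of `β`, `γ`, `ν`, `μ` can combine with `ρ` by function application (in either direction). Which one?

β

β — combines: β : <<e,s>,t> takes ρ : <e,s> as argument, giving t.
γ : s — no; ρ wants e, and γ wants nothing (atomic).
ν : <s,s> — no; ρ wants e, and ν wants s.
μ : t — no; ρ wants e, and μ wants nothing (atomic).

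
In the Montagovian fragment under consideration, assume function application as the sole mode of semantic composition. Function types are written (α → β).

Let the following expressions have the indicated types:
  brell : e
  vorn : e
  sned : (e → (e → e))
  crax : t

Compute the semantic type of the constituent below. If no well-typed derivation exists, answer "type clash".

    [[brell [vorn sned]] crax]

At [vorn sned], sned : (e → (e → e)) takes vorn : e, giving (e → e).
At [brell [vorn sned]], [vorn sned] : (e → e) takes brell : e, giving e.
[[brell [vorn sned]] crax]: e with t — neither is a function whose domain matches the other; composition fails here.

type clash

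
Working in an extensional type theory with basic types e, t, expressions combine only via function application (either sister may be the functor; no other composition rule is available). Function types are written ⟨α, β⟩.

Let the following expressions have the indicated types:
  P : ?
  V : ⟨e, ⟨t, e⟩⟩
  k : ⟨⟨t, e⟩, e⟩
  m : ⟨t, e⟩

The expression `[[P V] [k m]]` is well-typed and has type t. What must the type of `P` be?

At [[P V] [k m]] (required: t): [k m] is e, which is not a function with range t; hence [P V] is the functor — type ⟨e, t⟩.
At [P V] (required: ⟨e, t⟩): V is ⟨e, ⟨t, e⟩⟩, which is not a function with range ⟨e, t⟩; hence P is the functor — type ⟨⟨e, ⟨t, e⟩⟩, ⟨e, t⟩⟩.

⟨⟨e, ⟨t, e⟩⟩, ⟨e, t⟩⟩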